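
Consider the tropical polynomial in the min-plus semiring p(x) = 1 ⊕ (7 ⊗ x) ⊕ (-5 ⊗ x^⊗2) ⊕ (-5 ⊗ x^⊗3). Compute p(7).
p(7) = 1

A tropical monomial a ⊗ x^⊗i evaluates to a + i · x. Evaluating each term at x = 7:
  Term 0 contributes 1 + 0 · 7 = 1
  Term 1 contributes 7 + 1 · 7 = 14
  Term 2 contributes -5 + 2 · 7 = 9
  Term 3 contributes -5 + 3 · 7 = 16
p(7) = ⊕ of these = min[1, 14, 9, 16] = 1.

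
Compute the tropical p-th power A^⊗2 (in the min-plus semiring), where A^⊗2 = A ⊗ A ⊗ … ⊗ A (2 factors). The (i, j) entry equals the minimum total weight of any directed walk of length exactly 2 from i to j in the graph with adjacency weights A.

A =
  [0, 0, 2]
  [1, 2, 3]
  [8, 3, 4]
A^⊗2 =
  [0, 0, 2]
  [1, 1, 3]
  [4, 5, 6]

Each entry (A^⊗2)_ij equals the minimum over all length-2 walks i = v_0 → v_1 → … → v_2 = j of Σ_t A[v_t][v_{t+1}]. For example, for (i, j) = (0, 2) we minimise over 3 possible intermediate vertex sequences; the minimum is 2, attained along the walk 0 → 0 → 2.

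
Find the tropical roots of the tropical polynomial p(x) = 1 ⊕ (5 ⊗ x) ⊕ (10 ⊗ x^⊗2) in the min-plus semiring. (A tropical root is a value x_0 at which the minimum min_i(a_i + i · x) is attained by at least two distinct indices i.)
Roots: {-5, -4}

Each tropical root is a break point of the lower envelope of the lines y = a_i + i · x (there are 3 lines, with slopes 0, 1, ..., 2). Only the lines that attain the minimum somewhere contribute to roots; other lines are dominated. Here the surviving (envelope) indices are i = 2, i = 1, i = 0.
Intersections between consecutive envelope lines give the roots: for adjacent envelope indices i < j the intersection is x = (a_i − a_j) / (j − i). Reading off the sorted break points: {-5, -4}.
Verification: at each break x_0, at least two indices attain the minimum of min_i(a_i + i · x_0).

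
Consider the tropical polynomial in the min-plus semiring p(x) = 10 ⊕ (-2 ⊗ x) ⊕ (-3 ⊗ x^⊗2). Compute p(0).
p(0) = -3

A tropical monomial a ⊗ x^⊗i evaluates to a + i · x. Evaluating each term at x = 0:
  Term 0 contributes 10 + 0 · 0 = 10
  Term 1 contributes -2 + 1 · 0 = -2
  Term 2 contributes -3 + 2 · 0 = -3
p(0) = ⊕ of these = min[10, -2, -3] = -3.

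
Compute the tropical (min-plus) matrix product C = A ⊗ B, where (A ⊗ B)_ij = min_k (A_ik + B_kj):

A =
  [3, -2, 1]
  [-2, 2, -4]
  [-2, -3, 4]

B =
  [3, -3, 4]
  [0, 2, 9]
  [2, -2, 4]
A ⊗ B =
  [-2, -1, 5]
  [-2, -6, 0]
  [-3, -5, 2]

Apply the min-plus product entry-by-entry:
  C[0][0] = min over k of (A[0][0] + B[0][0] = 3 + 3 = 6, A[0][1] + B[1][0] = -2 + 0 = -2, A[0][2] + B[2][0] = 1 + 2 = 3) = -2 (attained at k = 1)
  C[0][1] = min over k of (A[0][0] + B[0][1] = 3 + -3 = 0, A[0][1] + B[1][1] = -2 + 2 = 0, A[0][2] + B[2][1] = 1 + -2 = -1) = -1 (attained at k = 2)
  C[0][2] = min over k of (A[0][0] + B[0][2] = 3 + 4 = 7, A[0][1] + B[1][2] = -2 + 9 = 7, A[0][2] + B[2][2] = 1 + 4 = 5) = 5 (attained at k = 2)
  C[1][0] = min over k of (A[1][0] + B[0][0] = -2 + 3 = 1, A[1][1] + B[1][0] = 2 + 0 = 2, A[1][2] + B[2][0] = -4 + 2 = -2) = -2 (attained at k = 2)
  C[1][1] = min over k of (A[1][0] + B[0][1] = -2 + -3 = -5, A[1][1] + B[1][1] = 2 + 2 = 4, A[1][2] + B[2][1] = -4 + -2 = -6) = -6 (attained at k = 2)
  C[1][2] = min over k of (A[1][0] + B[0][2] = -2 + 4 = 2, A[1][1] + B[1][2] = 2 + 9 = 11, A[1][2] + B[2][2] = -4 + 4 = 0) = 0 (attained at k = 2)
  C[2][0] = min over k of (A[2][0] + B[0][0] = -2 + 3 = 1, A[2][1] + B[1][0] = -3 + 0 = -3, A[2][2] + B[2][0] = 4 + 2 = 6) = -3 (attained at k = 1)
  C[2][1] = min over k of (A[2][0] + B[0][1] = -2 + -3 = -5, A[2][1] + B[1][1] = -3 + 2 = -1, A[2][2] + B[2][1] = 4 + -2 = 2) = -5 (attained at k = 0)
  C[2][2] = min over k of (A[2][0] + B[0][2] = -2 + 4 = 2, A[2][1] + B[1][2] = -3 + 9 = 6, A[2][2] + B[2][2] = 4 + 4 = 8) = 2 (attained at k = 0)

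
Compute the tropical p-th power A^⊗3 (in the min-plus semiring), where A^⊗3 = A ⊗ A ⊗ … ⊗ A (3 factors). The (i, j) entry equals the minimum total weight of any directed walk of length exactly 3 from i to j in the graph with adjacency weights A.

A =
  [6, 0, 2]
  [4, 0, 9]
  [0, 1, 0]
A^⊗3 =
  [2, 0, 2]
  [4, 0, 6]
  [0, 0, 0]

Each entry (A^⊗3)_ij equals the minimum over all length-3 walks i = v_0 → v_1 → … → v_3 = j of Σ_t A[v_t][v_{t+1}]. For example, for (i, j) = (0, 2) we minimise over 9 possible intermediate vertex sequences; the minimum is 2, attained along the walk 0 → 2 → 2 → 2.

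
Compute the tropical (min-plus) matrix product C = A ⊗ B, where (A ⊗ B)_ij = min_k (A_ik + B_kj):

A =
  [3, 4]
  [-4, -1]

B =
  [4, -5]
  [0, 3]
A ⊗ B =
  [4, -2]
  [-1, -9]

Apply the min-plus product entry-by-entry:
  C[0][0] = min over k of (A[0][0] + B[0][0] = 3 + 4 = 7, A[0][1] + B[1][0] = 4 + 0 = 4) = 4 (attained at k = 1)
  C[0][1] = min over k of (A[0][0] + B[0][1] = 3 + -5 = -2, A[0][1] + B[1][1] = 4 + 3 = 7) = -2 (attained at k = 0)
  C[1][0] = min over k of (A[1][0] + B[0][0] = -4 + 4 = 0, A[1][1] + B[1][0] = -1 + 0 = -1) = -1 (attained at k = 1)
  C[1][1] = min over k of (A[1][0] + B[0][1] = -4 + -5 = -9, A[1][1] + B[1][1] = -1 + 3 = 2) = -9 (attained at k = 0)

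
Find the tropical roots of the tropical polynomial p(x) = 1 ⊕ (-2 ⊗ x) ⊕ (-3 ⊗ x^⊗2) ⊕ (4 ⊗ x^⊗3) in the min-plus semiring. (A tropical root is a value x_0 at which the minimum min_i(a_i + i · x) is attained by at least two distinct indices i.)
Roots: {-7, 1, 3}

Each tropical root is a break point of the lower envelope of the lines y = a_i + i · x (there are 4 lines, with slopes 0, 1, ..., 3). Only the lines that attain the minimum somewhere contribute to roots; other lines are dominated. Here the surviving (envelope) indices are i = 3, i = 2, i = 1, i = 0.
Intersections between consecutive envelope lines give the roots: for adjacent envelope indices i < j the intersection is x = (a_i − a_j) / (j − i). Reading off the sorted break points: {-7, 1, 3}.
Verification: at each break x_0, at least two indices attain the minimum of min_i(a_i + i · x_0).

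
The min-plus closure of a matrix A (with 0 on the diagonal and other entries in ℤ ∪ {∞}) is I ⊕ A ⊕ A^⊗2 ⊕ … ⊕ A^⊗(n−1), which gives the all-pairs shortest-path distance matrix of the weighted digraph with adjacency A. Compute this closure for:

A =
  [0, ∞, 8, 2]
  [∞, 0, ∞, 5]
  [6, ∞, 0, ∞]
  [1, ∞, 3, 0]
Closure =
  [0, ∞, 5, 2]
  [6, 0, 8, 5]
  [6, ∞, 0, 8]
  [1, ∞, 3, 0]

This is the Floyd-Warshall all-pairs shortest-path computation. For each intermediate vertex k = 0, 1, …, 3, update dist[i][j] ← min(dist[i][j], dist[i][k] + dist[k][j]). The final matrix gives, for each (i, j), the minimum total weight of any directed path from i to j (possibly empty when i = j).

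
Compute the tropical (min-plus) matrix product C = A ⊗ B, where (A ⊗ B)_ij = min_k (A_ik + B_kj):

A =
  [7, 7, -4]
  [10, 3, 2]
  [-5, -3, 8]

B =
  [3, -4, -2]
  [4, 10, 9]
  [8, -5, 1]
A ⊗ B =
  [4, -9, -3]
  [7, -3, 3]
  [-2, -9, -7]

Apply the min-plus product entry-by-entry:
  C[0][0] = min over k of (A[0][0] + B[0][0] = 7 + 3 = 10, A[0][1] + B[1][0] = 7 + 4 = 11, A[0][2] + B[2][0] = -4 + 8 = 4) = 4 (attained at k = 2)
  C[0][1] = min over k of (A[0][0] + B[0][1] = 7 + -4 = 3, A[0][1] + B[1][1] = 7 + 10 = 17, A[0][2] + B[2][1] = -4 + -5 = -9) = -9 (attained at k = 2)
  C[0][2] = min over k of (A[0][0] + B[0][2] = 7 + -2 = 5, A[0][1] + B[1][2] = 7 + 9 = 16, A[0][2] + B[2][2] = -4 + 1 = -3) = -3 (attained at k = 2)
  C[1][0] = min over k of (A[1][0] + B[0][0] = 10 + 3 = 13, A[1][1] + B[1][0] = 3 + 4 = 7, A[1][2] + B[2][0] = 2 + 8 = 10) = 7 (attained at k = 1)
  C[1][1] = min over k of (A[1][0] + B[0][1] = 10 + -4 = 6, A[1][1] + B[1][1] = 3 + 10 = 13, A[1][2] + B[2][1] = 2 + -5 = -3) = -3 (attained at k = 2)
  C[1][2] = min over k of (A[1][0] + B[0][2] = 10 + -2 = 8, A[1][1] + B[1][2] = 3 + 9 = 12, A[1][2] + B[2][2] = 2 + 1 = 3) = 3 (attained at k = 2)
  C[2][0] = min over k of (A[2][0] + B[0][0] = -5 + 3 = -2, A[2][1] + B[1][0] = -3 + 4 = 1, A[2][2] + B[2][0] = 8 + 8 = 16) = -2 (attained at k = 0)
  C[2][1] = min over k of (A[2][0] + B[0][1] = -5 + -4 = -9, A[2][1] + B[1][1] = -3 + 10 = 7, A[2][2] + B[2][1] = 8 + -5 = 3) = -9 (attained at k = 0)
  C[2][2] = min over k of (A[2][0] + B[0][2] = -5 + -2 = -7, A[2][1] + B[1][2] = -3 + 9 = 6, A[2][2] + B[2][2] = 8 + 1 = 9) = -7 (attained at k = 0)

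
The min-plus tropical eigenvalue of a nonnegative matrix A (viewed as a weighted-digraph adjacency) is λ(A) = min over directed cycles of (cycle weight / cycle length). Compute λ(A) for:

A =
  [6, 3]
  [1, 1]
λ(A) = 1

Enumerate directed cycles and compute their means (weight / length). Sample:
  cycle 0 → 0: weight = 6, length = 1, mean = 6/1 ≈ 6.000
  cycle 1 → 1: weight = 1, length = 1, mean = 1/1 ≈ 1.000
  cycle 0 → 1 → 0: weight = 4, length = 2, mean = 4/2 ≈ 2.000
  cycle 1 → 0 → 1: weight = 4, length = 2, mean = 4/2 ≈ 2.000
Minimum mean = 1.000, attained e.g. along the cycle 1 → 1 with weight 1 and length 1. So λ(A) = 1/1 = 1.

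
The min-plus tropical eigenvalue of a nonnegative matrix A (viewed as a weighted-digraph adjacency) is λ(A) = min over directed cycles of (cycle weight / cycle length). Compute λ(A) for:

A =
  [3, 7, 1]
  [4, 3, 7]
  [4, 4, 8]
λ(A) = 5/2

Enumerate directed cycles and compute their means (weight / length). Sample:
  cycle 0 → 0: weight = 3, length = 1, mean = 3/1 ≈ 3.000
  cycle 1 → 1: weight = 3, length = 1, mean = 3/1 ≈ 3.000
  cycle 2 → 2: weight = 8, length = 1, mean = 8/1 ≈ 8.000
  cycle 0 → 1 → 0: weight = 11, length = 2, mean = 11/2 ≈ 5.500
  cycle 0 → 2 → 0: weight = 5, length = 2, mean = 5/2 ≈ 2.500
  cycle 1 → 0 → 1: weight = 11, length = 2, mean = 11/2 ≈ 5.500
Minimum mean = 2.500, attained e.g. along the cycle 0 → 2 → 0 with weight 5 and length 2. So λ(A) = 5/2 = 5/2.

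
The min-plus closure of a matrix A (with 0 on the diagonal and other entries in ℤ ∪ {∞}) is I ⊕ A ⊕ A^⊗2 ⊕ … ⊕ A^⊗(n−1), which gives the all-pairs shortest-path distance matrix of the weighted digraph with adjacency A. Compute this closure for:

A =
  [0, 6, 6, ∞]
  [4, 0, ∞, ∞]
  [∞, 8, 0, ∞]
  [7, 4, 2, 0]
Closure =
  [0, 6, 6, ∞]
  [4, 0, 10, ∞]
  [12, 8, 0, ∞]
  [7, 4, 2, 0]

This is the Floyd-Warshall all-pairs shortest-path computation. For each intermediate vertex k = 0, 1, …, 3, update dist[i][j] ← min(dist[i][j], dist[i][k] + dist[k][j]). The final matrix gives, for each (i, j), the minimum total weight of any directed path from i to j (possibly empty when i = j).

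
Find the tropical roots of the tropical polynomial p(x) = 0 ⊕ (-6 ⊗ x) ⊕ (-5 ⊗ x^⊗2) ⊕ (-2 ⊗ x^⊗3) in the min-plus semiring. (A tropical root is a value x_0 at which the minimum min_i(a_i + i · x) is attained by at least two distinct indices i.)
Roots: {-3, -1, 6}

Each tropical root is a break point of the lower envelope of the lines y = a_i + i · x (there are 4 lines, with slopes 0, 1, ..., 3). Only the lines that attain the minimum somewhere contribute to roots; other lines are dominated. Here the surviving (envelope) indices are i = 3, i = 2, i = 1, i = 0.
Intersections between consecutive envelope lines give the roots: for adjacent envelope indices i < j the intersection is x = (a_i − a_j) / (j − i). Reading off the sorted break points: {-3, -1, 6}.
Verification: at each break x_0, at least two indices attain the minimum of min_i(a_i + i · x_0).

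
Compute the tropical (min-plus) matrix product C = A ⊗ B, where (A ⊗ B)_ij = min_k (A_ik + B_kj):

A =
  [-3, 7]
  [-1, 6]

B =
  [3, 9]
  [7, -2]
A ⊗ B =
  [0, 5]
  [2, 4]

Apply the min-plus product entry-by-entry:
  C[0][0] = min over k of (A[0][0] + B[0][0] = -3 + 3 = 0, A[0][1] + B[1][0] = 7 + 7 = 14) = 0 (attained at k = 0)
  C[0][1] = min over k of (A[0][0] + B[0][1] = -3 + 9 = 6, A[0][1] + B[1][1] = 7 + -2 = 5) = 5 (attained at k = 1)
  C[1][0] = min over k of (A[1][0] + B[0][0] = -1 + 3 = 2, A[1][1] + B[1][0] = 6 + 7 = 13) = 2 (attained at k = 0)
  C[1][1] = min over k of (A[1][0] + B[0][1] = -1 + 9 = 8, A[1][1] + B[1][1] = 6 + -2 = 4) = 4 (attained at k = 1)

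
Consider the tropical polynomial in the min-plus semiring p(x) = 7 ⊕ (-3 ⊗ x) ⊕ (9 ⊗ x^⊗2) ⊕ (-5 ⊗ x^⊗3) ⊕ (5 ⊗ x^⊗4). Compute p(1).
p(1) = -2

A tropical monomial a ⊗ x^⊗i evaluates to a + i · x. Evaluating each term at x = 1:
  Term 0 contributes 7 + 0 · 1 = 7
  Term 1 contributes -3 + 1 · 1 = -2
  Term 2 contributes 9 + 2 · 1 = 11
  Term 3 contributes -5 + 3 · 1 = -2
  Term 4 contributes 5 + 4 · 1 = 9
p(1) = ⊕ of these = min[7, -2, 11, -2, 9] = -2.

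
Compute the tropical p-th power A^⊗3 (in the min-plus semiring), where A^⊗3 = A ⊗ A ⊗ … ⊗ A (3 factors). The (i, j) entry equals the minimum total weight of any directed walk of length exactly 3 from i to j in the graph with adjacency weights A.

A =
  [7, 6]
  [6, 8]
A^⊗3 =
  [19, 18]
  [18, 19]

Each entry (A^⊗3)_ij equals the minimum over all length-3 walks i = v_0 → v_1 → … → v_3 = j of Σ_t A[v_t][v_{t+1}]. For example, for (i, j) = (0, 1) we minimise over 4 possible intermediate vertex sequences; the minimum is 18, attained along the walk 0 → 1 → 0 → 1.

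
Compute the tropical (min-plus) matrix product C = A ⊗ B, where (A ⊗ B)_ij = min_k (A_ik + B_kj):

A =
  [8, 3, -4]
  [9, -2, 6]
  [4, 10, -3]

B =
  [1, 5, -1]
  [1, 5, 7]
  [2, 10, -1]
A ⊗ B =
  [-2, 6, -5]
  [-1, 3, 5]
  [-1, 7, -4]

Apply the min-plus product entry-by-entry:
  C[0][0] = min over k of (A[0][0] + B[0][0] = 8 + 1 = 9, A[0][1] + B[1][0] = 3 + 1 = 4, A[0][2] + B[2][0] = -4 + 2 = -2) = -2 (attained at k = 2)
  C[0][1] = min over k of (A[0][0] + B[0][1] = 8 + 5 = 13, A[0][1] + B[1][1] = 3 + 5 = 8, A[0][2] + B[2][1] = -4 + 10 = 6) = 6 (attained at k = 2)
  C[0][2] = min over k of (A[0][0] + B[0][2] = 8 + -1 = 7, A[0][1] + B[1][2] = 3 + 7 = 10, A[0][2] + B[2][2] = -4 + -1 = -5) = -5 (attained at k = 2)
  C[1][0] = min over k of (A[1][0] + B[0][0] = 9 + 1 = 10, A[1][1] + B[1][0] = -2 + 1 = -1, A[1][2] + B[2][0] = 6 + 2 = 8) = -1 (attained at k = 1)
  C[1][1] = min over k of (A[1][0] + B[0][1] = 9 + 5 = 14, A[1][1] + B[1][1] = -2 + 5 = 3, A[1][2] + B[2][1] = 6 + 10 = 16) = 3 (attained at k = 1)
  C[1][2] = min over k of (A[1][0] + B[0][2] = 9 + -1 = 8, A[1][1] + B[1][2] = -2 + 7 = 5, A[1][2] + B[2][2] = 6 + -1 = 5) = 5 (attained at k = 1)
  C[2][0] = min over k of (A[2][0] + B[0][0] = 4 + 1 = 5, A[2][1] + B[1][0] = 10 + 1 = 11, A[2][2] + B[2][0] = -3 + 2 = -1) = -1 (attained at k = 2)
  C[2][1] = min over k of (A[2][0] + B[0][1] = 4 + 5 = 9, A[2][1] + B[1][1] = 10 + 5 = 15, A[2][2] + B[2][1] = -3 + 10 = 7) = 7 (attained at k = 2)
  C[2][2] = min over k of (A[2][0] + B[0][2] = 4 + -1 = 3, A[2][1] + B[1][2] = 10 + 7 = 17, A[2][2] + B[2][2] = -3 + -1 = -4) = -4 (attained at k = 2)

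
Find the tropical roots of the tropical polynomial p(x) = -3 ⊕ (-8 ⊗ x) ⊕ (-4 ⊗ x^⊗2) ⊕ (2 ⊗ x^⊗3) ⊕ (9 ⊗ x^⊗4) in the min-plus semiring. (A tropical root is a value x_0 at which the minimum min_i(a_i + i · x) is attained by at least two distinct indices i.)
Roots: {-7, -6, -4, 5}

Each tropical root is a break point of the lower envelope of the lines y = a_i + i · x (there are 5 lines, with slopes 0, 1, ..., 4). Only the lines that attain the minimum somewhere contribute to roots; other lines are dominated. Here the surviving (envelope) indices are i = 4, i = 3, i = 2, i = 1, i = 0.
Intersections between consecutive envelope lines give the roots: for adjacent envelope indices i < j the intersection is x = (a_i − a_j) / (j − i). Reading off the sorted break points: {-7, -6, -4, 5}.
Verification: at each break x_0, at least two indices attain the minimum of min_i(a_i + i · x_0).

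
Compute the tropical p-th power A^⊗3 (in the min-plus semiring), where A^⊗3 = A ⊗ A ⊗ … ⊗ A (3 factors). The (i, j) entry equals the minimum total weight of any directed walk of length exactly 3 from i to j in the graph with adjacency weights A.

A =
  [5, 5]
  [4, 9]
A^⊗3 =
  [14, 14]
  [13, 14]

Each entry (A^⊗3)_ij equals the minimum over all length-3 walks i = v_0 → v_1 → … → v_3 = j of Σ_t A[v_t][v_{t+1}]. For example, for (i, j) = (0, 1) we minimise over 4 possible intermediate vertex sequences; the minimum is 14, attained along the walk 0 → 1 → 0 → 1.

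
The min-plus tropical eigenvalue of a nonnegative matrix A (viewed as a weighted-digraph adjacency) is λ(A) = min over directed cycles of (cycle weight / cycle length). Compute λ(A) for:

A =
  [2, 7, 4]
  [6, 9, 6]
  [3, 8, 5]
λ(A) = 2

Enumerate directed cycles and compute their means (weight / length). Sample:
  cycle 0 → 0: weight = 2, length = 1, mean = 2/1 ≈ 2.000
  cycle 1 → 1: weight = 9, length = 1, mean = 9/1 ≈ 9.000
  cycle 2 → 2: weight = 5, length = 1, mean = 5/1 ≈ 5.000
  cycle 0 → 1 → 0: weight = 13, length = 2, mean = 13/2 ≈ 6.500
  cycle 0 → 2 → 0: weight = 7, length = 2, mean = 7/2 ≈ 3.500
  cycle 1 → 0 → 1: weight = 13, length = 2, mean = 13/2 ≈ 6.500
Minimum mean = 2.000, attained e.g. along the cycle 0 → 0 with weight 2 and length 1. So λ(A) = 2/1 = 2.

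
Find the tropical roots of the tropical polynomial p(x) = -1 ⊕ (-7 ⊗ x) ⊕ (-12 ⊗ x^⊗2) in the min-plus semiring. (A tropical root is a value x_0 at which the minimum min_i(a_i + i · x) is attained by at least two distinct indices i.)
Roots: {5, 6}

Each tropical root is a break point of the lower envelope of the lines y = a_i + i · x (there are 3 lines, with slopes 0, 1, ..., 2). Only the lines that attain the minimum somewhere contribute to roots; other lines are dominated. Here the surviving (envelope) indices are i = 2, i = 1, i = 0.
Intersections between consecutive envelope lines give the roots: for adjacent envelope indices i < j the intersection is x = (a_i − a_j) / (j − i). Reading off the sorted break points: {5, 6}.
Verification: at each break x_0, at least two indices attain the minimum of min_i(a_i + i · x_0).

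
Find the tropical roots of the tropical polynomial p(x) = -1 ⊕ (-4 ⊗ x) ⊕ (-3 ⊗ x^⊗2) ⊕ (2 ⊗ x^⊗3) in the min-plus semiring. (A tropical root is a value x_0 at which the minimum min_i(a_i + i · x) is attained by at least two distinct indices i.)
Roots: {-5, -1, 3}

Each tropical root is a break point of the lower envelope of the lines y = a_i + i · x (there are 4 lines, with slopes 0, 1, ..., 3). Only the lines that attain the minimum somewhere contribute to roots; other lines are dominated. Here the surviving (envelope) indices are i = 3, i = 2, i = 1, i = 0.
Intersections between consecutive envelope lines give the roots: for adjacent envelope indices i < j the intersection is x = (a_i − a_j) / (j − i). Reading off the sorted break points: {-5, -1, 3}.
Verification: at each break x_0, at least two indices attain the minimum of min_i(a_i + i · x_0).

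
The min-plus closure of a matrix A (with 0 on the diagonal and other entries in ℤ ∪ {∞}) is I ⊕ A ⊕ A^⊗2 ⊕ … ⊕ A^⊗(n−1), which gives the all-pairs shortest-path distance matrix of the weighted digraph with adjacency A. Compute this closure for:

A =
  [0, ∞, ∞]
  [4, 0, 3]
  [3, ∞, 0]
Closure =
  [0, ∞, ∞]
  [4, 0, 3]
  [3, ∞, 0]

This is the Floyd-Warshall all-pairs shortest-path computation. For each intermediate vertex k = 0, 1, …, 2, update dist[i][j] ← min(dist[i][j], dist[i][k] + dist[k][j]). The final matrix gives, for each (i, j), the minimum total weight of any directed path from i to j (possibly empty when i = j).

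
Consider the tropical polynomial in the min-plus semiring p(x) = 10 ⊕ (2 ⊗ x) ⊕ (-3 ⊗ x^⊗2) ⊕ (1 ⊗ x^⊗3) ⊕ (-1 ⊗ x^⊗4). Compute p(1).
p(1) = -1

A tropical monomial a ⊗ x^⊗i evaluates to a + i · x. Evaluating each term at x = 1:
  Term 0 contributes 10 + 0 · 1 = 10
  Term 1 contributes 2 + 1 · 1 = 3
  Term 2 contributes -3 + 2 · 1 = -1
  Term 3 contributes 1 + 3 · 1 = 4
  Term 4 contributes -1 + 4 · 1 = 3
p(1) = ⊕ of these = min[10, 3, -1, 4, 3] = -1.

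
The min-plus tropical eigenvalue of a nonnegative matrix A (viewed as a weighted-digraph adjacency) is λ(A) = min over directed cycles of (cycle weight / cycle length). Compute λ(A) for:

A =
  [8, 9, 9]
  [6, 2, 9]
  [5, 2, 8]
λ(A) = 2

Enumerate directed cycles and compute their means (weight / length). Sample:
  cycle 0 → 0: weight = 8, length = 1, mean = 8/1 ≈ 8.000
  cycle 1 → 1: weight = 2, length = 1, mean = 2/1 ≈ 2.000
  cycle 2 → 2: weight = 8, length = 1, mean = 8/1 ≈ 8.000
  cycle 0 → 1 → 0: weight = 15, length = 2, mean = 15/2 ≈ 7.500
  cycle 0 → 2 → 0: weight = 14, length = 2, mean = 14/2 ≈ 7.000
  cycle 1 → 0 → 1: weight = 15, length = 2, mean = 15/2 ≈ 7.500
Minimum mean = 2.000, attained e.g. along the cycle 1 → 1 with weight 2 and length 1. So λ(A) = 2/1 = 2.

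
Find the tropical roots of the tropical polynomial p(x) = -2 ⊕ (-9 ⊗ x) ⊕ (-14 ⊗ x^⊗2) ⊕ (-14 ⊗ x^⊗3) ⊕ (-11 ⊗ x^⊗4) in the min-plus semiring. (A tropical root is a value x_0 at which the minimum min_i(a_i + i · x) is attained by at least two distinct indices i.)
Roots: {-3, 0, 5, 7}

Each tropical root is a break point of the lower envelope of the lines y = a_i + i · x (there are 5 lines, with slopes 0, 1, ..., 4). Only the lines that attain the minimum somewhere contribute to roots; other lines are dominated. Here the surviving (envelope) indices are i = 4, i = 3, i = 2, i = 1, i = 0.
Intersections between consecutive envelope lines give the roots: for adjacent envelope indices i < j the intersection is x = (a_i − a_j) / (j − i). Reading off the sorted break points: {-3, 0, 5, 7}.
Verification: at each break x_0, at least two indices attain the minimum of min_i(a_i + i · x_0).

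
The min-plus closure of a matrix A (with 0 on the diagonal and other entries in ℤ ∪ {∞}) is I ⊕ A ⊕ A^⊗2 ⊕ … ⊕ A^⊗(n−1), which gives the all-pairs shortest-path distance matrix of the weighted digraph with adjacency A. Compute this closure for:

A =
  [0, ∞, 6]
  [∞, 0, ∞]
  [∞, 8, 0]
Closure =
  [0, 14, 6]
  [∞, 0, ∞]
  [∞, 8, 0]

This is the Floyd-Warshall all-pairs shortest-path computation. For each intermediate vertex k = 0, 1, …, 2, update dist[i][j] ← min(dist[i][j], dist[i][k] + dist[k][j]). The final matrix gives, for each (i, j), the minimum total weight of any directed path from i to j (possibly empty when i = j).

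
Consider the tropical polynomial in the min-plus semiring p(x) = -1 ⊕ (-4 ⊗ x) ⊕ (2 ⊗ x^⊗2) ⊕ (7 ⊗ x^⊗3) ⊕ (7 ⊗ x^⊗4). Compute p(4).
p(4) = -1

A tropical monomial a ⊗ x^⊗i evaluates to a + i · x. Evaluating each term at x = 4:
  Term 0 contributes -1 + 0 · 4 = -1
  Term 1 contributes -4 + 1 · 4 = 0
  Term 2 contributes 2 + 2 · 4 = 10
  Term 3 contributes 7 + 3 · 4 = 19
  Term 4 contributes 7 + 4 · 4 = 23
p(4) = ⊕ of these = min[-1, 0, 10, 19, 23] = -1.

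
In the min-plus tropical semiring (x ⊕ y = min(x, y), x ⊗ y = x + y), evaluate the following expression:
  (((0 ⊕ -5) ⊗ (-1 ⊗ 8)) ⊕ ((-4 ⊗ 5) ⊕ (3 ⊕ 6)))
(((0 ⊕ -5) ⊗ (-1 ⊗ 8)) ⊕ ((-4 ⊗ 5) ⊕ (3 ⊕ 6))) = 1

Expand innermost to outermost. Recall ⊕ takes the minimum of its arguments and ⊗ takes their sum. Working out the expression (((0 ⊕ -5) ⊗ (-1 ⊗ 8)) ⊕ ((-4 ⊗ 5) ⊕ (3 ⊕ 6))) gives 1.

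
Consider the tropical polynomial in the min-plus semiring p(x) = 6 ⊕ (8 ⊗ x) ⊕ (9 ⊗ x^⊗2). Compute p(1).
p(1) = 6

A tropical monomial a ⊗ x^⊗i evaluates to a + i · x. Evaluating each term at x = 1:
  Term 0 contributes 6 + 0 · 1 = 6
  Term 1 contributes 8 + 1 · 1 = 9
  Term 2 contributes 9 + 2 · 1 = 11
p(1) = ⊕ of these = min[6, 9, 11] = 6.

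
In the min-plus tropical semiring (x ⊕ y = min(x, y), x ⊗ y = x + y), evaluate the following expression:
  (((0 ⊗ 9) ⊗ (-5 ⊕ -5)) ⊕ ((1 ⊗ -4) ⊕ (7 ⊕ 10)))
(((0 ⊗ 9) ⊗ (-5 ⊕ -5)) ⊕ ((1 ⊗ -4) ⊕ (7 ⊕ 10))) = -3

Expand innermost to outermost. Recall ⊕ takes the minimum of its arguments and ⊗ takes their sum. Working out the expression (((0 ⊗ 9) ⊗ (-5 ⊕ -5)) ⊕ ((1 ⊗ -4) ⊕ (7 ⊕ 10))) gives -3.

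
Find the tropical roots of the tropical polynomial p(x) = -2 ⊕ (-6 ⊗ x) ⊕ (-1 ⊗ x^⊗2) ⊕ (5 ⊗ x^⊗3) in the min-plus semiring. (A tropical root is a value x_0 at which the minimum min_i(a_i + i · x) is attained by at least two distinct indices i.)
Roots: {-6, -5, 4}

Each tropical root is a break point of the lower envelope of the lines y = a_i + i · x (there are 4 lines, with slopes 0, 1, ..., 3). Only the lines that attain the minimum somewhere contribute to roots; other lines are dominated. Here the surviving (envelope) indices are i = 3, i = 2, i = 1, i = 0.
Intersections between consecutive envelope lines give the roots: for adjacent envelope indices i < j the intersection is x = (a_i − a_j) / (j − i). Reading off the sorted break points: {-6, -5, 4}.
Verification: at each break x_0, at least two indices attain the minimum of min_i(a_i + i · x_0).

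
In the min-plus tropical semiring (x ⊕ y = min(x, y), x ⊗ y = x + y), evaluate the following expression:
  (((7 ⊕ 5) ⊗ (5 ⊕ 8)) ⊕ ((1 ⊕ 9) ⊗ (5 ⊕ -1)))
(((7 ⊕ 5) ⊗ (5 ⊕ 8)) ⊕ ((1 ⊕ 9) ⊗ (5 ⊕ -1))) = 0

Expand innermost to outermost. Recall ⊕ takes the minimum of its arguments and ⊗ takes their sum. Working out the expression (((7 ⊕ 5) ⊗ (5 ⊕ 8)) ⊕ ((1 ⊕ 9) ⊗ (5 ⊕ -1))) gives 0.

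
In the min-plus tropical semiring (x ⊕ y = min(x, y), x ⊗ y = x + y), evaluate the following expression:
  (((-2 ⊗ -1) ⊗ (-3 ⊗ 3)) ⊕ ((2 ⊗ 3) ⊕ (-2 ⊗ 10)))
(((-2 ⊗ -1) ⊗ (-3 ⊗ 3)) ⊕ ((2 ⊗ 3) ⊕ (-2 ⊗ 10))) = -3

Expand innermost to outermost. Recall ⊕ takes the minimum of its arguments and ⊗ takes their sum. Working out the expression (((-2 ⊗ -1) ⊗ (-3 ⊗ 3)) ⊕ ((2 ⊗ 3) ⊕ (-2 ⊗ 10))) gives -3.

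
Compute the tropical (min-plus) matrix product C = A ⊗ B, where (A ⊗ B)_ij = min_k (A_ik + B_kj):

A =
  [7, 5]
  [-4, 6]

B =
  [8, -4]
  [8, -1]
A ⊗ B =
  [13, 3]
  [4, -8]

Apply the min-plus product entry-by-entry:
  C[0][0] = min over k of (A[0][0] + B[0][0] = 7 + 8 = 15, A[0][1] + B[1][0] = 5 + 8 = 13) = 13 (attained at k = 1)
  C[0][1] = min over k of (A[0][0] + B[0][1] = 7 + -4 = 3, A[0][1] + B[1][1] = 5 + -1 = 4) = 3 (attained at k = 0)
  C[1][0] = min over k of (A[1][0] + B[0][0] = -4 + 8 = 4, A[1][1] + B[1][0] = 6 + 8 = 14) = 4 (attained at k = 0)
  C[1][1] = min over k of (A[1][0] + B[0][1] = -4 + -4 = -8, A[1][1] + B[1][1] = 6 + -1 = 5) = -8 (attained at k = 0)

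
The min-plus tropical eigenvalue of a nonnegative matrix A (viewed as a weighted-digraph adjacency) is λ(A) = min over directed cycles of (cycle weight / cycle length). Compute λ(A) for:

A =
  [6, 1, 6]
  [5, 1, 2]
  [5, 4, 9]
λ(A) = 1

Enumerate directed cycles and compute their means (weight / length). Sample:
  cycle 0 → 0: weight = 6, length = 1, mean = 6/1 ≈ 6.000
  cycle 1 → 1: weight = 1, length = 1, mean = 1/1 ≈ 1.000
  cycle 2 → 2: weight = 9, length = 1, mean = 9/1 ≈ 9.000
  cycle 0 → 1 → 0: weight = 6, length = 2, mean = 6/2 ≈ 3.000
  cycle 0 → 2 → 0: weight = 11, length = 2, mean = 11/2 ≈ 5.500
  cycle 1 → 0 → 1: weight = 6, length = 2, mean = 6/2 ≈ 3.000
Minimum mean = 1.000, attained e.g. along the cycle 1 → 1 with weight 1 and length 1. So λ(A) = 1/1 = 1.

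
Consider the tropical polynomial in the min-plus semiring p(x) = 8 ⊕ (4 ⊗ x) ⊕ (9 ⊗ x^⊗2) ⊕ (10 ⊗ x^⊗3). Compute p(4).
p(4) = 8

A tropical monomial a ⊗ x^⊗i evaluates to a + i · x. Evaluating each term at x = 4:
  Term 0 contributes 8 + 0 · 4 = 8
  Term 1 contributes 4 + 1 · 4 = 8
  Term 2 contributes 9 + 2 · 4 = 17
  Term 3 contributes 10 + 3 · 4 = 22
p(4) = ⊕ of these = min[8, 8, 17, 22] = 8.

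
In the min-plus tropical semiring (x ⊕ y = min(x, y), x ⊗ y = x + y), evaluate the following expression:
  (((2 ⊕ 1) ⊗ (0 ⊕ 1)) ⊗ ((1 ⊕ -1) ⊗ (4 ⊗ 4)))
(((2 ⊕ 1) ⊗ (0 ⊕ 1)) ⊗ ((1 ⊕ -1) ⊗ (4 ⊗ 4))) = 8

Expand innermost to outermost. Recall ⊕ takes the minimum of its arguments and ⊗ takes their sum. Working out the expression (((2 ⊕ 1) ⊗ (0 ⊕ 1)) ⊗ ((1 ⊕ -1) ⊗ (4 ⊗ 4))) gives 8.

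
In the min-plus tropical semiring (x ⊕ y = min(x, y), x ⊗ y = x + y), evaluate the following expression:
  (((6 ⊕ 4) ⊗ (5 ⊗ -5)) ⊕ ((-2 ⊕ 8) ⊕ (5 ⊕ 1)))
(((6 ⊕ 4) ⊗ (5 ⊗ -5)) ⊕ ((-2 ⊕ 8) ⊕ (5 ⊕ 1))) = -2

Expand innermost to outermost. Recall ⊕ takes the minimum of its arguments and ⊗ takes their sum. Working out the expression (((6 ⊕ 4) ⊗ (5 ⊗ -5)) ⊕ ((-2 ⊕ 8) ⊕ (5 ⊕ 1))) gives -2.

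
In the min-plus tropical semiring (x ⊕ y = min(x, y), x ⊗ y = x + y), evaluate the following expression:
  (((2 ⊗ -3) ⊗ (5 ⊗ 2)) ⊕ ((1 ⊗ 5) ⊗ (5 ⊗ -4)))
(((2 ⊗ -3) ⊗ (5 ⊗ 2)) ⊕ ((1 ⊗ 5) ⊗ (5 ⊗ -4))) = 6

Expand innermost to outermost. Recall ⊕ takes the minimum of its arguments and ⊗ takes their sum. Working out the expression (((2 ⊗ -3) ⊗ (5 ⊗ 2)) ⊕ ((1 ⊗ 5) ⊗ (5 ⊗ -4))) gives 6.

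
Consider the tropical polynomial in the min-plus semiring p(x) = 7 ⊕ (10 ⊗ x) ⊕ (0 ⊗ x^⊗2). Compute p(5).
p(5) = 7

A tropical monomial a ⊗ x^⊗i evaluates to a + i · x. Evaluating each term at x = 5:
  Term 0 contributes 7 + 0 · 5 = 7
  Term 1 contributes 10 + 1 · 5 = 15
  Term 2 contributes 0 + 2 · 5 = 10
p(5) = ⊕ of these = min[7, 15, 10] = 7.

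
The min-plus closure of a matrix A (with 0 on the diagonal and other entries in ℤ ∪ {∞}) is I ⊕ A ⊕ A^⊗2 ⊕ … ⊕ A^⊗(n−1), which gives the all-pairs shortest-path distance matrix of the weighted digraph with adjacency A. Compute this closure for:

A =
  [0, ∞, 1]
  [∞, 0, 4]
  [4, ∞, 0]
Closure =
  [0, ∞, 1]
  [8, 0, 4]
  [4, ∞, 0]

This is the Floyd-Warshall all-pairs shortest-path computation. For each intermediate vertex k = 0, 1, …, 2, update dist[i][j] ← min(dist[i][j], dist[i][k] + dist[k][j]). The final matrix gives, for each (i, j), the minimum total weight of any directed path from i to j (possibly empty when i = j).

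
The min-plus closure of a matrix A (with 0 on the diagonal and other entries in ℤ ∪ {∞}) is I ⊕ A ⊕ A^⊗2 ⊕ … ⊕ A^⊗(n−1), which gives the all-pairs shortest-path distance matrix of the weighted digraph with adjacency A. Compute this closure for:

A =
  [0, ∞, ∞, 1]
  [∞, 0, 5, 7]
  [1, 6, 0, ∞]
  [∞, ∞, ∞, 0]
Closure =
  [0, ∞, ∞, 1]
  [6, 0, 5, 7]
  [1, 6, 0, 2]
  [∞, ∞, ∞, 0]

This is the Floyd-Warshall all-pairs shortest-path computation. For each intermediate vertex k = 0, 1, …, 3, update dist[i][j] ← min(dist[i][j], dist[i][k] + dist[k][j]). The final matrix gives, for each (i, j), the minimum total weight of any directed path from i to j (possibly empty when i = j).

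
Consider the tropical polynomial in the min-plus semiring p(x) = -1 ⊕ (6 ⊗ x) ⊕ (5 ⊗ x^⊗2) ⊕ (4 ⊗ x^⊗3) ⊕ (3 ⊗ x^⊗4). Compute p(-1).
p(-1) = -1

A tropical monomial a ⊗ x^⊗i evaluates to a + i · x. Evaluating each term at x = -1:
  Term 0 contributes -1 + 0 · -1 = -1
  Term 1 contributes 6 + 1 · -1 = 5
  Term 2 contributes 5 + 2 · -1 = 3
  Term 3 contributes 4 + 3 · -1 = 1
  Term 4 contributes 3 + 4 · -1 = -1
p(-1) = ⊕ of these = min[-1, 5, 3, 1, -1] = -1.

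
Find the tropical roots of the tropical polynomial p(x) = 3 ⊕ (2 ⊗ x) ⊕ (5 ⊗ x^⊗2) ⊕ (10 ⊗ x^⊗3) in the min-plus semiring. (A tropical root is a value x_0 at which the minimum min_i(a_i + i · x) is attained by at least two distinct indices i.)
Roots: {-5, -3, 1}

Each tropical root is a break point of the lower envelope of the lines y = a_i + i · x (there are 4 lines, with slopes 0, 1, ..., 3). Only the lines that attain the minimum somewhere contribute to roots; other lines are dominated. Here the surviving (envelope) indices are i = 3, i = 2, i = 1, i = 0.
Intersections between consecutive envelope lines give the roots: for adjacent envelope indices i < j the intersection is x = (a_i − a_j) / (j − i). Reading off the sorted break points: {-5, -3, 1}.
Verification: at each break x_0, at least two indices attain the minimum of min_i(a_i + i · x_0).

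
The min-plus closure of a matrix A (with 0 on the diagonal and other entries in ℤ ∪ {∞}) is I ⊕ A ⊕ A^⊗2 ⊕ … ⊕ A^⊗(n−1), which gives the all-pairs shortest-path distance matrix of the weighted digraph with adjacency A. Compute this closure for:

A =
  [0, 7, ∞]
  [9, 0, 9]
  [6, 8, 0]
Closure =
  [0, 7, 16]
  [9, 0, 9]
  [6, 8, 0]

This is the Floyd-Warshall all-pairs shortest-path computation. For each intermediate vertex k = 0, 1, …, 2, update dist[i][j] ← min(dist[i][j], dist[i][k] + dist[k][j]). The final matrix gives, for each (i, j), the minimum total weight of any directed path from i to j (possibly empty when i = j).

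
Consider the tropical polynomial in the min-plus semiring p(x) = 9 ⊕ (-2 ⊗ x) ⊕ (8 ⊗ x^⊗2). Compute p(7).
p(7) = 5

A tropical monomial a ⊗ x^⊗i evaluates to a + i · x. Evaluating each term at x = 7:
  Term 0 contributes 9 + 0 · 7 = 9
  Term 1 contributes -2 + 1 · 7 = 5
  Term 2 contributes 8 + 2 · 7 = 22
p(7) = ⊕ of these = min[9, 5, 22] = 5.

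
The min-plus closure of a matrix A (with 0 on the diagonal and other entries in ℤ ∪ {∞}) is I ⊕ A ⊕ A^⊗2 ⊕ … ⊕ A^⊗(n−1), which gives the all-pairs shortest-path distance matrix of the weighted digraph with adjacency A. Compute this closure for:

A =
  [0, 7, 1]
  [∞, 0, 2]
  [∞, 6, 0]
Closure =
  [0, 7, 1]
  [∞, 0, 2]
  [∞, 6, 0]

This is the Floyd-Warshall all-pairs shortest-path computation. For each intermediate vertex k = 0, 1, …, 2, update dist[i][j] ← min(dist[i][j], dist[i][k] + dist[k][j]). The final matrix gives, for each (i, j), the minimum total weight of any directed path from i to j (possibly empty when i = j).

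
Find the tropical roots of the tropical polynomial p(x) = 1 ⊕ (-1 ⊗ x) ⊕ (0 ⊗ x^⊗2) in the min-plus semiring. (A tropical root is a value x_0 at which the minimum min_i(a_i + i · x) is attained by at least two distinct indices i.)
Roots: {-1, 2}

Each tropical root is a break point of the lower envelope of the lines y = a_i + i · x (there are 3 lines, with slopes 0, 1, ..., 2). Only the lines that attain the minimum somewhere contribute to roots; other lines are dominated. Here the surviving (envelope) indices are i = 2, i = 1, i = 0.
Intersections between consecutive envelope lines give the roots: for adjacent envelope indices i < j the intersection is x = (a_i − a_j) / (j − i). Reading off the sorted break points: {-1, 2}.
Verification: at each break x_0, at least two indices attain the minimum of min_i(a_i + i · x_0).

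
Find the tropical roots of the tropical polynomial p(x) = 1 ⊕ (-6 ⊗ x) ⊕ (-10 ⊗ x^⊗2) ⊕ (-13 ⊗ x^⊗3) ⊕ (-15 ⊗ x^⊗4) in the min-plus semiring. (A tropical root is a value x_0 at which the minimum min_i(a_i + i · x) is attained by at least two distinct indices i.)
Roots: {2, 3, 4, 7}

Each tropical root is a break point of the lower envelope of the lines y = a_i + i · x (there are 5 lines, with slopes 0, 1, ..., 4). Only the lines that attain the minimum somewhere contribute to roots; other lines are dominated. Here the surviving (envelope) indices are i = 4, i = 3, i = 2, i = 1, i = 0.
Intersections between consecutive envelope lines give the roots: for adjacent envelope indices i < j the intersection is x = (a_i − a_j) / (j − i). Reading off the sorted break points: {2, 3, 4, 7}.
Verification: at each break x_0, at least two indices attain the minimum of min_i(a_i + i · x_0).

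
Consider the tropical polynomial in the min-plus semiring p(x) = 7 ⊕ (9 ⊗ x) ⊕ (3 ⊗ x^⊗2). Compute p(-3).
p(-3) = -3

A tropical monomial a ⊗ x^⊗i evaluates to a + i · x. Evaluating each term at x = -3:
  Term 0 contributes 7 + 0 · -3 = 7
  Term 1 contributes 9 + 1 · -3 = 6
  Term 2 contributes 3 + 2 · -3 = -3
p(-3) = ⊕ of these = min[7, 6, -3] = -3.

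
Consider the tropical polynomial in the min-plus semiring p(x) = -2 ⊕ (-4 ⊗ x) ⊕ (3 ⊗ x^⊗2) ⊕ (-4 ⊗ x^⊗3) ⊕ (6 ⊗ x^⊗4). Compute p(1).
p(1) = -3

A tropical monomial a ⊗ x^⊗i evaluates to a + i · x. Evaluating each term at x = 1:
  Term 0 contributes -2 + 0 · 1 = -2
  Term 1 contributes -4 + 1 · 1 = -3
  Term 2 contributes 3 + 2 · 1 = 5
  Term 3 contributes -4 + 3 · 1 = -1
  Term 4 contributes 6 + 4 · 1 = 10
p(1) = ⊕ of these = min[-2, -3, 5, -1, 10] = -3.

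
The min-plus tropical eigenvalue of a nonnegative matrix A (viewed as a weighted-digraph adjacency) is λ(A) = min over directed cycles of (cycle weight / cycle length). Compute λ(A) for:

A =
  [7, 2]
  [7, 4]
λ(A) = 4

Enumerate directed cycles and compute their means (weight / length). Sample:
  cycle 0 → 0: weight = 7, length = 1, mean = 7/1 ≈ 7.000
  cycle 1 → 1: weight = 4, length = 1, mean = 4/1 ≈ 4.000
  cycle 0 → 1 → 0: weight = 9, length = 2, mean = 9/2 ≈ 4.500
  cycle 1 → 0 → 1: weight = 9, length = 2, mean = 9/2 ≈ 4.500
Minimum mean = 4.000, attained e.g. along the cycle 1 → 1 with weight 4 and length 1. So λ(A) = 4/1 = 4.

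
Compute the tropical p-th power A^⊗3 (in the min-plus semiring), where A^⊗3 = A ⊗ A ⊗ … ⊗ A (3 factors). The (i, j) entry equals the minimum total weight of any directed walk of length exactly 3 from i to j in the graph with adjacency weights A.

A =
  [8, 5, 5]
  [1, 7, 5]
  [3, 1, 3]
A^⊗3 =
  [7, 9, 11]
  [7, 7, 9]
  [5, 7, 7]

Each entry (A^⊗3)_ij equals the minimum over all length-3 walks i = v_0 → v_1 → … → v_3 = j of Σ_t A[v_t][v_{t+1}]. For example, for (i, j) = (0, 2) we minimise over 9 possible intermediate vertex sequences; the minimum is 11, attained along the walk 0 → 1 → 0 → 2.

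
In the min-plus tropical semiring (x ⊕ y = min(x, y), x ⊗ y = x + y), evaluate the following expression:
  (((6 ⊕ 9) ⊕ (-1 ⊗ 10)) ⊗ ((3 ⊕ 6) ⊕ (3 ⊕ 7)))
(((6 ⊕ 9) ⊕ (-1 ⊗ 10)) ⊗ ((3 ⊕ 6) ⊕ (3 ⊕ 7))) = 9

Expand innermost to outermost. Recall ⊕ takes the minimum of its arguments and ⊗ takes their sum. Working out the expression (((6 ⊕ 9) ⊕ (-1 ⊗ 10)) ⊗ ((3 ⊕ 6) ⊕ (3 ⊕ 7))) gives 9.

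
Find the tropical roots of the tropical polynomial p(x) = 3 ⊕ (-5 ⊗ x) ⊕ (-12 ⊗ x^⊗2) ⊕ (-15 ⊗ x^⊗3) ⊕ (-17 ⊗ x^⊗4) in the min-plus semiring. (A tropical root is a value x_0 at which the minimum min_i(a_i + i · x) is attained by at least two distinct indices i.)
Roots: {2, 3, 7, 8}

Each tropical root is a break point of the lower envelope of the lines y = a_i + i · x (there are 5 lines, with slopes 0, 1, ..., 4). Only the lines that attain the minimum somewhere contribute to roots; other lines are dominated. Here the surviving (envelope) indices are i = 4, i = 3, i = 2, i = 1, i = 0.
Intersections between consecutive envelope lines give the roots: for adjacent envelope indices i < j the intersection is x = (a_i − a_j) / (j − i). Reading off the sorted break points: {2, 3, 7, 8}.
Verification: at each break x_0, at least two indices attain the minimum of min_i(a_i + i · x_0).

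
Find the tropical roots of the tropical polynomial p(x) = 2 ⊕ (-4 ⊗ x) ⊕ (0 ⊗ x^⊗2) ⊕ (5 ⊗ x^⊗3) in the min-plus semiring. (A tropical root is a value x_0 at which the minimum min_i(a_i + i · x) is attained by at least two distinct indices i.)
Roots: {-5, -4, 6}

Each tropical root is a break point of the lower envelope of the lines y = a_i + i · x (there are 4 lines, with slopes 0, 1, ..., 3). Only the lines that attain the minimum somewhere contribute to roots; other lines are dominated. Here the surviving (envelope) indices are i = 3, i = 2, i = 1, i = 0.
Intersections between consecutive envelope lines give the roots: for adjacent envelope indices i < j the intersection is x = (a_i − a_j) / (j − i). Reading off the sorted break points: {-5, -4, 6}.
Verification: at each break x_0, at least two indices attain the minimum of min_i(a_i + i · x_0).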